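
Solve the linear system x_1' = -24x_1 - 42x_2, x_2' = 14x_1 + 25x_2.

Coefficient matrix A = [[-24, -42], [14, 25]].
Characteristic polynomial det(A - λI) = λ^2 - λ - 12 = 0.
Eigenvalues λ = 4, -3.
For λ=4: (A-λI) row 1 is [-28, -42], so an eigenvector is (-3, 2).
For λ=-3: (A-λI) row 1 is [-21, -42], so an eigenvector is (2, -1).
General solution: K_1e^(4t)(-3,2) + K_2e^(-3t)(2,-1).

x_1(t) = -3K_1e^(4t) + 2K_2e^(-3t), x_2(t) = 2K_1e^(4t) - K_2e^(-3t)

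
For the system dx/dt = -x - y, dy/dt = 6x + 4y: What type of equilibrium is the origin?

A = [[-1,-1],[6,4]]; det(A-λI) = λ^2 - 3λ + 2.
λ = 1, 2: both positive.

unstable node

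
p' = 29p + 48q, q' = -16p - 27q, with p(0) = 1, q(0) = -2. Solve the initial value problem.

p(t) = -8e^(5t) + 9e^(-3t), q(t) = 4e^(5t) - 6e^(-3t)

Coefficient matrix A = [[29, 48], [-16, -27]].
Characteristic polynomial det(A - λI) = λ^2 - 2λ - 15 = 0.
Eigenvalues λ = -3, 5.
For λ=-3: (A-λI) row 1 is [32, 48], so an eigenvector is (-3, 2).
For λ=5: (A-λI) row 1 is [24, 48], so an eigenvector is (2, -1).
General solution: C_1e^(-3t)(-3,2) + C_2e^(5t)(2,-1).
Applying p(0)=1, q(0)=-2 gives C_1=-3, C_2=-4.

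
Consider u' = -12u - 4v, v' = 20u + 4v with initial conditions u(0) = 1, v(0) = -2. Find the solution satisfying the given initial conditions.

Coefficient matrix A = [[-12, -4], [20, 4]].
Characteristic polynomial det(A - λI) = λ^2 + 8λ + 32 = 0.
Eigenvalues λ = -4 ± 4i (complex conjugate pair).
For λ=-4+4i: an eigenvector is (0,-1) - i(1,-2) = (0 - i, -1 + 2i).
A real fundamental pair from Re and Im of e^((-4+4i)t)v: X_1 = e^(-4t)(cos(4t)·(0,-1) + sin(4t)·(1,-2)), X_2 = e^(-4t)(sin(4t)·(0,-1) - cos(4t)·(1,-2)).
General solution: C_1X_1 + C_2X_2.
Applying u(0)=1, v(0)=-2 gives C_1=0, C_2=-1.

u(t) = e^(-4t)cos(4t), v(t) = e^(-4t)sin(4t) - 2e^(-4t)cos(4t)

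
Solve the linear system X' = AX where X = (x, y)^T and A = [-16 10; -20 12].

x(t) = 2c_1e^(-2t)sin(2t) - c_1e^(-2t)cos(2t) - c_2e^(-2t)sin(2t) - 2c_2e^(-2t)cos(2t), y(t) = 3c_1e^(-2t)sin(2t) - c_1e^(-2t)cos(2t) - c_2e^(-2t)sin(2t) - 3c_2e^(-2t)cos(2t)

Coefficient matrix A = [[-16, 10], [-20, 12]].
Characteristic polynomial det(A - λI) = λ^2 + 4λ + 8 = 0.
Eigenvalues λ = -2 ± 2i (complex conjugate pair).
For λ=-2+2i: an eigenvector is (-1,-1) - i(2,3) = (-1 - 2i, -1 - 3i).
A real fundamental pair from Re and Im of e^((-2+2i)t)v: X_1 = e^(-2t)(cos(2t)·(-1,-1) + sin(2t)·(2,3)), X_2 = e^(-2t)(sin(2t)·(-1,-1) - cos(2t)·(2,3)).
General solution: c_1X_1 + c_2X_2.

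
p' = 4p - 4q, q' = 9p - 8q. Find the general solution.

Coefficient matrix A = [[4, -4], [9, -8]].
Characteristic polynomial det(A - λI) = λ^2 + 4λ + 4 = 0.
Single eigenvalue λ = -2 with algebraic multiplicity 2.
Eigenvector v = (-2,-3); generalized eigenvector w with (A-λI)w=v is (-1,-1).
General solution: e^(-2t)[c_1·v + c_2·(t·v + w)].

p(t) = -2c_1e^(-2t) - 2c_2te^(-2t) - c_2e^(-2t), q(t) = -3c_1e^(-2t) - 3c_2te^(-2t) - c_2e^(-2t)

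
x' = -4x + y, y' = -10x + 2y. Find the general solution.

Coefficient matrix A = [[-4, 1], [-10, 2]].
Characteristic polynomial det(A - λI) = λ^2 + 2λ + 2 = 0.
Eigenvalues λ = -1 ± i (complex conjugate pair).
For λ=-1+i: an eigenvector is (1,3) - i(0,-1) = (1, 3 + i).
A real fundamental pair from Re and Im of e^((-1+i)t)v: X_1 = e^(-t)(cos(t)·(1,3) + sin(t)·(0,-1)), X_2 = e^(-t)(sin(t)·(1,3) - cos(t)·(0,-1)).
General solution: c_1X_1 + c_2X_2.

x(t) = c_1e^(-t)cos(t) + c_2e^(-t)sin(t), y(t) = -c_1e^(-t)sin(t) + 3c_1e^(-t)cos(t) + 3c_2e^(-t)sin(t) + c_2e^(-t)cos(t)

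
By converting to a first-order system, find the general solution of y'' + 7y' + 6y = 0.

Let x_1 = y, x_2 = y'. Then x_1' = x_2 and x_2' = -6x_1 - 7x_2.
A = [[0,1],[-6,-7]]; det(A-λI) = λ^2 + 7λ + 6.
Eigenvalues λ = -1, -6 with eigenvectors (1,-1), (1,-6).

y(t) = K_1e^(-t) + K_2e^(-6t)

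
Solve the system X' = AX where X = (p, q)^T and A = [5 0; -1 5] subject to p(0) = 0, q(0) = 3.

Coefficient matrix A = [[5, 0], [-1, 5]].
Characteristic polynomial det(A - λI) = λ^2 - 10λ + 25 = 0.
Single eigenvalue λ = 5 with algebraic multiplicity 2.
Eigenvector v = (0,-1); generalized eigenvector w with (A-λI)w=v is (1,2).
General solution: e^(5t)[K_1·v + K_2·(t·v + w)].
Applying p(0)=0, q(0)=3 gives K_1=-3, K_2=0.

p(t) = 0, q(t) = 3e^(5t)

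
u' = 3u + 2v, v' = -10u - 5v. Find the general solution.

u(t) = -c_1e^(-t)cos(2t) - c_2e^(-t)sin(2t), v(t) = c_1e^(-t)sin(2t) + 2c_1e^(-t)cos(2t) + 2c_2e^(-t)sin(2t) - c_2e^(-t)cos(2t)

Coefficient matrix A = [[3, 2], [-10, -5]].
Characteristic polynomial det(A - λI) = λ^2 + 2λ + 5 = 0.
Eigenvalues λ = -1 ± 2i (complex conjugate pair).
For λ=-1+2i: an eigenvector is (-1,2) - i(0,1) = (-1, 2 - i).
A real fundamental pair from Re and Im of e^((-1+2i)t)v: X_1 = e^(-t)(cos(2t)·(-1,2) + sin(2t)·(0,1)), X_2 = e^(-t)(sin(2t)·(-1,2) - cos(2t)·(0,1)).
General solution: c_1X_1 + c_2X_2.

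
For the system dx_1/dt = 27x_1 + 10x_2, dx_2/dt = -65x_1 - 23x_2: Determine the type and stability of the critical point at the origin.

A = [[27,10],[-65,-23]]; det(A-λI) = λ^2 - 4λ + 29.
λ = 2 ± 5i: positive real part.

unstable spiral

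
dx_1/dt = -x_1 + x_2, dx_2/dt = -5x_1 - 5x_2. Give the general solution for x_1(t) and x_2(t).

x_1(t) = c_1e^(-3t)cos(t) + c_2e^(-3t)sin(t), x_2(t) = -c_1e^(-3t)sin(t) - 2c_1e^(-3t)cos(t) - 2c_2e^(-3t)sin(t) + c_2e^(-3t)cos(t)

Coefficient matrix A = [[-1, 1], [-5, -5]].
Characteristic polynomial det(A - λI) = λ^2 + 6λ + 10 = 0.
Eigenvalues λ = -3 ± i (complex conjugate pair).
For λ=-3+i: an eigenvector is (1,-2) - i(0,-1) = (1, -2 + i).
A real fundamental pair from Re and Im of e^((-3+i)t)v: X_1 = e^(-3t)(cos(t)·(1,-2) + sin(t)·(0,-1)), X_2 = e^(-3t)(sin(t)·(1,-2) - cos(t)·(0,-1)).
General solution: c_1X_1 + c_2X_2.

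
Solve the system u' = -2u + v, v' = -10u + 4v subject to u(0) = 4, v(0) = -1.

Coefficient matrix A = [[-2, 1], [-10, 4]].
Characteristic polynomial det(A - λI) = λ^2 - 2λ + 2 = 0.
Eigenvalues λ = 1 ± i (complex conjugate pair).
For λ=1+i: an eigenvector is (-1,-3) - i(0,1) = (-1, -3 - i).
A real fundamental pair from Re and Im of e^((1+i)t)v: X_1 = e^(t)(cos(t)·(-1,-3) + sin(t)·(0,1)), X_2 = e^(t)(sin(t)·(-1,-3) - cos(t)·(0,1)).
General solution: C_1X_1 + C_2X_2.
Applying u(0)=4, v(0)=-1 gives C_1=-4, C_2=13.

u(t) = -13e^(t)sin(t) + 4e^(t)cos(t), v(t) = -43e^(t)sin(t) - e^(t)cos(t)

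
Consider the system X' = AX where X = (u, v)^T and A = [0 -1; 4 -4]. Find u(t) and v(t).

Coefficient matrix A = [[0, -1], [4, -4]].
Characteristic polynomial det(A - λI) = λ^2 + 4λ + 4 = 0.
Single eigenvalue λ = -2 with algebraic multiplicity 2.
Eigenvector v = (-1,-2); generalized eigenvector w with (A-λI)w=v is (1,3).
General solution: e^(-2t)[C_1·v + C_2·(t·v + w)].

u(t) = -C_1e^(-2t) - C_2te^(-2t) + C_2e^(-2t), v(t) = -2C_1e^(-2t) - 2C_2te^(-2t) + 3C_2e^(-2t)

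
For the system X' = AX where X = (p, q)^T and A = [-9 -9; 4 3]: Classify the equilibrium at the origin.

stable improper node

A = [[-9,-9],[4,3]]; det(A-λI) = λ^2 + 6λ + 9.
repeated λ = -3 with a single eigenvector.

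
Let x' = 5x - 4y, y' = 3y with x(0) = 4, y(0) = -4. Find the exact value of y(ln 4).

A = [[5,-4],[0,3]]; eigenvalues λ = 5, 3.
Eigenvectors: (1,0) for λ=5, (-2,-1) for λ=3.
From the initial condition, c_1 = 12, c_2 = 4.
y(ln 4) = (12)(4^5)(0) + (4)(4^3)(-1) = -256.

-256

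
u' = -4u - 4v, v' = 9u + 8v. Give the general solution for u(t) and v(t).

Coefficient matrix A = [[-4, -4], [9, 8]].
Characteristic polynomial det(A - λI) = λ^2 - 4λ + 4 = 0.
Single eigenvalue λ = 2 with algebraic multiplicity 2.
Eigenvector v = (2,-3); generalized eigenvector w with (A-λI)w=v is (-1,1).
General solution: e^(2t)[c_1·v + c_2·(t·v + w)].

u(t) = 2c_1e^(2t) + 2c_2te^(2t) - c_2e^(2t), v(t) = -3c_1e^(2t) - 3c_2te^(2t) + c_2e^(2t)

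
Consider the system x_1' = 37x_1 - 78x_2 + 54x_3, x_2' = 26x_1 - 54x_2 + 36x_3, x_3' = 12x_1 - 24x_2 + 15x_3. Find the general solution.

Coefficient matrix A = [[37, -78, 54], [26, -54, 36], [12, -24, 15]].
det(A - λI) = 0 gives eigenvalues λ = -3, -2, 3.
For λ=-3: eigenvector (-9,-6,-2).
For λ=-2: eigenvector (2,1,0).
For λ=3: eigenvector (3,2,1).
General solution: K_1e^(-3t)(-9,-6,-2) + K_2e^(-2t)(2,1,0) + K_3e^(3t)(3,2,1).

x_1(t) = -9K_1e^(-3t) + 2K_2e^(-2t) + 3K_3e^(3t), x_2(t) = -6K_1e^(-3t) + K_2e^(-2t) + 2K_3e^(3t), x_3(t) = -2K_1e^(-3t) + K_3e^(3t)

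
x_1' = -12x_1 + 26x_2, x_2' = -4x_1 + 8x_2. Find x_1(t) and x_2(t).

x_1(t) = 3c_1e^(-2t)sin(2t) + 2c_1e^(-2t)cos(2t) + 2c_2e^(-2t)sin(2t) - 3c_2e^(-2t)cos(2t), x_2(t) = c_1e^(-2t)sin(2t) + c_1e^(-2t)cos(2t) + c_2e^(-2t)sin(2t) - c_2e^(-2t)cos(2t)

Coefficient matrix A = [[-12, 26], [-4, 8]].
Characteristic polynomial det(A - λI) = λ^2 + 4λ + 8 = 0.
Eigenvalues λ = -2 ± 2i (complex conjugate pair).
For λ=-2+2i: an eigenvector is (2,1) - i(3,1) = (2 - 3i, 1 - i).
A real fundamental pair from Re and Im of e^((-2+2i)t)v: X_1 = e^(-2t)(cos(2t)·(2,1) + sin(2t)·(3,1)), X_2 = e^(-2t)(sin(2t)·(2,1) - cos(2t)·(3,1)).
General solution: c_1X_1 + c_2X_2.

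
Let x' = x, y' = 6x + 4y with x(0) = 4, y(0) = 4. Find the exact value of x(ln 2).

A = [[1,0],[6,4]]; eigenvalues λ = 1, 4.
Eigenvectors: (-1,2) for λ=1, (0,-1) for λ=4.
From the initial condition, c_1 = -4, c_2 = -12.
x(ln 2) = (-4)(2^1)(-1) + (-12)(2^4)(0) = 8.

8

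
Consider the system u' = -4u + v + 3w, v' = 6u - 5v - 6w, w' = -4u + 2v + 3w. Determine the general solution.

Coefficient matrix A = [[-4, 1, 3], [6, -5, -6], [-4, 2, 3]].
det(A - λI) = 0 gives eigenvalues λ = -1, -3, -2.
For λ=-1: eigenvector (1,0,1).
For λ=-3: eigenvector (0,3,-1).
For λ=-2: eigenvector (1,2,0).
General solution: c_1e^(-t)(1,0,1) + c_2e^(-3t)(0,3,-1) + c_3e^(-2t)(1,2,0).

u(t) = c_1e^(-t) + c_3e^(-2t), v(t) = 3c_2e^(-3t) + 2c_3e^(-2t), w(t) = c_1e^(-t) - c_2e^(-3t)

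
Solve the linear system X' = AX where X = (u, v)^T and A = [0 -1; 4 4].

Coefficient matrix A = [[0, -1], [4, 4]].
Characteristic polynomial det(A - λI) = λ^2 - 4λ + 4 = 0.
Single eigenvalue λ = 2 with algebraic multiplicity 2.
Eigenvector v = (-1,2); generalized eigenvector w with (A-λI)w=v is (-1,3).
General solution: e^(2t)[c_1·v + c_2·(t·v + w)].

u(t) = -c_1e^(2t) - c_2te^(2t) - c_2e^(2t), v(t) = 2c_1e^(2t) + 2c_2te^(2t) + 3c_2e^(2t)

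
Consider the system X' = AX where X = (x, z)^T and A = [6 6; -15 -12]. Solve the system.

x(t) = -c_1e^(-3t)sin(3t) + c_1e^(-3t)cos(3t) + c_2e^(-3t)sin(3t) + c_2e^(-3t)cos(3t), z(t) = c_1e^(-3t)sin(3t) - 2c_1e^(-3t)cos(3t) - 2c_2e^(-3t)sin(3t) - c_2e^(-3t)cos(3t)

Coefficient matrix A = [[6, 6], [-15, -12]].
Characteristic polynomial det(A - λI) = λ^2 + 6λ + 18 = 0.
Eigenvalues λ = -3 ± 3i (complex conjugate pair).
For λ=-3+3i: an eigenvector is (1,-2) - i(-1,1) = (1 + i, -2 - i).
A real fundamental pair from Re and Im of e^((-3+3i)t)v: X_1 = e^(-3t)(cos(3t)·(1,-2) + sin(3t)·(-1,1)), X_2 = e^(-3t)(sin(3t)·(1,-2) - cos(3t)·(-1,1)).
General solution: c_1X_1 + c_2X_2.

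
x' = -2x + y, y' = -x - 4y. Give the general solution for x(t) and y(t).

x(t) = -K_1e^(-3t) - K_2te^(-3t) + K_2e^(-3t), y(t) = K_1e^(-3t) + K_2te^(-3t) - 2K_2e^(-3t)

Coefficient matrix A = [[-2, 1], [-1, -4]].
Characteristic polynomial det(A - λI) = λ^2 + 6λ + 9 = 0.
Single eigenvalue λ = -3 with algebraic multiplicity 2.
Eigenvector v = (-1,1); generalized eigenvector w with (A-λI)w=v is (1,-2).
General solution: e^(-3t)[K_1·v + K_2·(t·v + w)].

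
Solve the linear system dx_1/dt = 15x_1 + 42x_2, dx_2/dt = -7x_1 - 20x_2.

x_1(t) = -2K_1e^(-6t) + 3K_2e^(t), x_2(t) = K_1e^(-6t) - K_2e^(t)

Coefficient matrix A = [[15, 42], [-7, -20]].
Characteristic polynomial det(A - λI) = λ^2 + 5λ - 6 = 0.
Eigenvalues λ = -6, 1.
For λ=-6: (A-λI) row 1 is [21, 42], so an eigenvector is (-2, 1).
For λ=1: (A-λI) row 1 is [14, 42], so an eigenvector is (3, -1).
General solution: K_1e^(-6t)(-2,1) + K_2e^(t)(3,-1).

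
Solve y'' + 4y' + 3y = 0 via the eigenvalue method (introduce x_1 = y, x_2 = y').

y(t) = C_1e^(-3t) + C_2e^(-t)

Let x_1 = y, x_2 = y'. Then x_1' = x_2 and x_2' = -3x_1 - 4x_2.
A = [[0,1],[-3,-4]]; det(A-λI) = λ^2 + 4λ + 3.
Eigenvalues λ = -3, -1 with eigenvectors (1,-3), (1,-1).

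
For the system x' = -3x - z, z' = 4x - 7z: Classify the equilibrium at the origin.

stable improper node

A = [[-3,-1],[4,-7]]; det(A-λI) = λ^2 + 10λ + 25.
repeated λ = -5 with a single eigenvector.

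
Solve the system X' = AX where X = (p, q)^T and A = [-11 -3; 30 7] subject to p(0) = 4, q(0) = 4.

p(t) = -16e^(-2t)sin(3t) + 4e^(-2t)cos(3t), q(t) = 52e^(-2t)sin(3t) + 4e^(-2t)cos(3t)

Coefficient matrix A = [[-11, -3], [30, 7]].
Characteristic polynomial det(A - λI) = λ^2 + 4λ + 13 = 0.
Eigenvalues λ = -2 ± 3i (complex conjugate pair).
For λ=-2+3i: an eigenvector is (0,1) - i(-1,3) = (0 + i, 1 - 3i).
A real fundamental pair from Re and Im of e^((-2+3i)t)v: X_1 = e^(-2t)(cos(3t)·(0,1) + sin(3t)·(-1,3)), X_2 = e^(-2t)(sin(3t)·(0,1) - cos(3t)·(-1,3)).
General solution: K_1X_1 + K_2X_2.
Applying p(0)=4, q(0)=4 gives K_1=16, K_2=4.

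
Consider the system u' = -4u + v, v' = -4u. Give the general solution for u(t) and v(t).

u(t) = -C_1e^(-2t) - C_2te^(-2t) - C_2e^(-2t), v(t) = -2C_1e^(-2t) - 2C_2te^(-2t) - 3C_2e^(-2t)

Coefficient matrix A = [[-4, 1], [-4, 0]].
Characteristic polynomial det(A - λI) = λ^2 + 4λ + 4 = 0.
Single eigenvalue λ = -2 with algebraic multiplicity 2.
Eigenvector v = (-1,-2); generalized eigenvector w with (A-λI)w=v is (-1,-3).
General solution: e^(-2t)[C_1·v + C_2·(t·v + w)].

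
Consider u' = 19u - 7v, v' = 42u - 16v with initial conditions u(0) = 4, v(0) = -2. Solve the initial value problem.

Coefficient matrix A = [[19, -7], [42, -16]].
Characteristic polynomial det(A - λI) = λ^2 - 3λ - 10 = 0.
Eigenvalues λ = -2, 5.
For λ=-2: (A-λI) row 1 is [21, -7], so an eigenvector is (-1, -3).
For λ=5: (A-λI) row 1 is [14, -7], so an eigenvector is (-1, -2).
General solution: K_1e^(-2t)(-1,-3) + K_2e^(5t)(-1,-2).
Applying u(0)=4, v(0)=-2 gives K_1=10, K_2=-14.

u(t) = 14e^(5t) - 10e^(-2t), v(t) = 28e^(5t) - 30e^(-2t)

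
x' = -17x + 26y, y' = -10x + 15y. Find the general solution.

x(t) = -3K_1e^(-t)sin(2t) + 2K_1e^(-t)cos(2t) + 2K_2e^(-t)sin(2t) + 3K_2e^(-t)cos(2t), y(t) = -2K_1e^(-t)sin(2t) + K_1e^(-t)cos(2t) + K_2e^(-t)sin(2t) + 2K_2e^(-t)cos(2t)

Coefficient matrix A = [[-17, 26], [-10, 15]].
Characteristic polynomial det(A - λI) = λ^2 + 2λ + 5 = 0.
Eigenvalues λ = -1 ± 2i (complex conjugate pair).
For λ=-1+2i: an eigenvector is (2,1) - i(-3,-2) = (2 + 3i, 1 + 2i).
A real fundamental pair from Re and Im of e^((-1+2i)t)v: X_1 = e^(-t)(cos(2t)·(2,1) + sin(2t)·(-3,-2)), X_2 = e^(-t)(sin(2t)·(2,1) - cos(2t)·(-3,-2)).
General solution: K_1X_1 + K_2X_2.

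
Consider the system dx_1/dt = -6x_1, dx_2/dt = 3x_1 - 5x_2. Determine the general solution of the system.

x_1(t) = -K_2e^(-6t), x_2(t) = -K_1e^(-5t) + 3K_2e^(-6t)

Coefficient matrix A = [[-6, 0], [3, -5]].
Characteristic polynomial det(A - λI) = λ^2 + 11λ + 30 = 0.
Eigenvalues λ = -5, -6.
For λ=-5: (A-λI) row 1 is [-1, 0], so an eigenvector is (0, -1).
For λ=-6: (A-λI) row 2 is [3, 1], so an eigenvector is (-1, 3).
General solution: K_1e^(-5t)(0,-1) + K_2e^(-6t)(-1,3).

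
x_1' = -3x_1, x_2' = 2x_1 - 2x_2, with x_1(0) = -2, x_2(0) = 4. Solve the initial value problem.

Coefficient matrix A = [[-3, 0], [2, -2]].
Characteristic polynomial det(A - λI) = λ^2 + 5λ + 6 = 0.
Eigenvalues λ = -2, -3.
For λ=-2: (A-λI) row 1 is [-1, 0], so an eigenvector is (0, -1).
For λ=-3: (A-λI) row 2 is [2, 1], so an eigenvector is (-1, 2).
General solution: C_1e^(-2t)(0,-1) + C_2e^(-3t)(-1,2).
Applying x_1(0)=-2, x_2(0)=4 gives C_1=0, C_2=2.

x_1(t) = -2e^(-3t), x_2(t) = 4e^(-3t)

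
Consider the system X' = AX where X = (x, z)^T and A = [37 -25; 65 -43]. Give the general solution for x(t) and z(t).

x(t) = -K_1e^(-3t)sin(5t) - 2K_1e^(-3t)cos(5t) - 2K_2e^(-3t)sin(5t) + K_2e^(-3t)cos(5t), z(t) = -2K_1e^(-3t)sin(5t) - 3K_1e^(-3t)cos(5t) - 3K_2e^(-3t)sin(5t) + 2K_2e^(-3t)cos(5t)

Coefficient matrix A = [[37, -25], [65, -43]].
Characteristic polynomial det(A - λI) = λ^2 + 6λ + 34 = 0.
Eigenvalues λ = -3 ± 5i (complex conjugate pair).
For λ=-3+5i: an eigenvector is (-2,-3) - i(-1,-2) = (-2 + i, -3 + 2i).
A real fundamental pair from Re and Im of e^((-3+5i)t)v: X_1 = e^(-3t)(cos(5t)·(-2,-3) + sin(5t)·(-1,-2)), X_2 = e^(-3t)(sin(5t)·(-2,-3) - cos(5t)·(-1,-2)).
General solution: K_1X_1 + K_2X_2.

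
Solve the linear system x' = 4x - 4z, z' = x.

Coefficient matrix A = [[4, -4], [1, 0]].
Characteristic polynomial det(A - λI) = λ^2 - 4λ + 4 = 0.
Single eigenvalue λ = 2 with algebraic multiplicity 2.
Eigenvector v = (-2,-1); generalized eigenvector w with (A-λI)w=v is (3,2).
General solution: e^(2t)[K_1·v + K_2·(t·v + w)].

x(t) = -2K_1e^(2t) - 2K_2te^(2t) + 3K_2e^(2t), z(t) = -K_1e^(2t) - K_2te^(2t) + 2K_2e^(2t)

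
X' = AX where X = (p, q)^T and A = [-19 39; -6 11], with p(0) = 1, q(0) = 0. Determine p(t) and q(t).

p(t) = -5e^(-4t)sin(3t) + e^(-4t)cos(3t), q(t) = -2e^(-4t)sin(3t)

Coefficient matrix A = [[-19, 39], [-6, 11]].
Characteristic polynomial det(A - λI) = λ^2 + 8λ + 25 = 0.
Eigenvalues λ = -4 ± 3i (complex conjugate pair).
For λ=-4+3i: an eigenvector is (-3,-1) - i(2,1) = (-3 - 2i, -1 - i).
A real fundamental pair from Re and Im of e^((-4+3i)t)v: X_1 = e^(-4t)(cos(3t)·(-3,-1) + sin(3t)·(2,1)), X_2 = e^(-4t)(sin(3t)·(-3,-1) - cos(3t)·(2,1)).
General solution: C_1X_1 + C_2X_2.
Applying p(0)=1, q(0)=0 gives C_1=-1, C_2=1.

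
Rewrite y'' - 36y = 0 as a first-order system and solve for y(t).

Let x_1 = y, x_2 = y'. Then x_1' = x_2 and x_2' = 36x_1.
A = [[0,1],[36,0]]; det(A-λI) = λ^2 - 36.
Eigenvalues λ = 6, -6 with eigenvectors (1,6), (1,-6).

y(t) = K_1e^(6t) + K_2e^(-6t)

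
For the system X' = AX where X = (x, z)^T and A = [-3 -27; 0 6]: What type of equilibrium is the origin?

saddle

A = [[-3,-27],[0,6]]; det(A-λI) = λ^2 - 3λ - 18.
λ = -3, 6: opposite signs.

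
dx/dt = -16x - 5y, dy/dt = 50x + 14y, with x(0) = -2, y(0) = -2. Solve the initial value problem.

Coefficient matrix A = [[-16, -5], [50, 14]].
Characteristic polynomial det(A - λI) = λ^2 + 2λ + 26 = 0.
Eigenvalues λ = -1 ± 5i (complex conjugate pair).
For λ=-1+5i: an eigenvector is (-1,3) - i(0,-1) = (-1, 3 + i).
A real fundamental pair from Re and Im of e^((-1+5i)t)v: X_1 = e^(-t)(cos(5t)·(-1,3) + sin(5t)·(0,-1)), X_2 = e^(-t)(sin(5t)·(-1,3) - cos(5t)·(0,-1)).
General solution: C_1X_1 + C_2X_2.
Applying x(0)=-2, y(0)=-2 gives C_1=2, C_2=-8.

x(t) = 8e^(-t)sin(5t) - 2e^(-t)cos(5t), y(t) = -26e^(-t)sin(5t) - 2e^(-t)cos(5t)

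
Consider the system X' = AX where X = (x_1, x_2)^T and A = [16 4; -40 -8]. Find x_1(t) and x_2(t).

x_1(t) = c_1e^(4t)sin(4t) - c_2e^(4t)cos(4t), x_2(t) = -3c_1e^(4t)sin(4t) + c_1e^(4t)cos(4t) + c_2e^(4t)sin(4t) + 3c_2e^(4t)cos(4t)

Coefficient matrix A = [[16, 4], [-40, -8]].
Characteristic polynomial det(A - λI) = λ^2 - 8λ + 32 = 0.
Eigenvalues λ = 4 ± 4i (complex conjugate pair).
For λ=4+4i: an eigenvector is (0,1) - i(1,-3) = (0 - i, 1 + 3i).
A real fundamental pair from Re and Im of e^((4+4i)t)v: X_1 = e^(4t)(cos(4t)·(0,1) + sin(4t)·(1,-3)), X_2 = e^(4t)(sin(4t)·(0,1) - cos(4t)·(1,-3)).
General solution: c_1X_1 + c_2X_2.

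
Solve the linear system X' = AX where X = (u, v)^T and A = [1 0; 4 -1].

Coefficient matrix A = [[1, 0], [4, -1]].
Characteristic polynomial det(A - λI) = λ^2 - 1 = 0.
Eigenvalues λ = -1, 1.
For λ=-1: (A-λI) row 1 is [2, 0], so an eigenvector is (0, 1).
For λ=1: (A-λI) row 2 is [4, -2], so an eigenvector is (1, 2).
General solution: c_1e^(-t)(0,1) + c_2e^(t)(1,2).

u(t) = c_2e^(t), v(t) = c_1e^(-t) + 2c_2e^(t)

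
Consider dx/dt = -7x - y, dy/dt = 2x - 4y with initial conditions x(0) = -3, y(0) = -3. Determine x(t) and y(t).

x(t) = 6e^(-5t) - 9e^(-6t), y(t) = -12e^(-5t) + 9e^(-6t)

Coefficient matrix A = [[-7, -1], [2, -4]].
Characteristic polynomial det(A - λI) = λ^2 + 11λ + 30 = 0.
Eigenvalues λ = -5, -6.
For λ=-5: (A-λI) row 1 is [-2, -1], so an eigenvector is (1, -2).
For λ=-6: (A-λI) row 1 is [-1, -1], so an eigenvector is (-1, 1).
General solution: c_1e^(-5t)(1,-2) + c_2e^(-6t)(-1,1).
Applying x(0)=-3, y(0)=-3 gives c_1=6, c_2=9.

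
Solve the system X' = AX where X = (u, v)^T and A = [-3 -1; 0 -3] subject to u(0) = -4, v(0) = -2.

u(t) = 2te^(-3t) - 4e^(-3t), v(t) = -2e^(-3t)

Coefficient matrix A = [[-3, -1], [0, -3]].
Characteristic polynomial det(A - λI) = λ^2 + 6λ + 9 = 0.
Single eigenvalue λ = -3 with algebraic multiplicity 2.
Eigenvector v = (1,0); generalized eigenvector w with (A-λI)w=v is (2,-1).
General solution: e^(-3t)[C_1·v + C_2·(t·v + w)].
Applying u(0)=-4, v(0)=-2 gives C_1=-8, C_2=2.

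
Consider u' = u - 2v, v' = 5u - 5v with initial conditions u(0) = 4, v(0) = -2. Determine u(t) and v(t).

u(t) = 16e^(-2t)sin(t) + 4e^(-2t)cos(t), v(t) = 26e^(-2t)sin(t) - 2e^(-2t)cos(t)

Coefficient matrix A = [[1, -2], [5, -5]].
Characteristic polynomial det(A - λI) = λ^2 + 4λ + 5 = 0.
Eigenvalues λ = -2 ± i (complex conjugate pair).
For λ=-2+i: an eigenvector is (-1,-2) - i(1,1) = (-1 - i, -2 - i).
A real fundamental pair from Re and Im of e^((-2+i)t)v: X_1 = e^(-2t)(cos(t)·(-1,-2) + sin(t)·(1,1)), X_2 = e^(-2t)(sin(t)·(-1,-2) - cos(t)·(1,1)).
General solution: c_1X_1 + c_2X_2.
Applying u(0)=4, v(0)=-2 gives c_1=6, c_2=-10.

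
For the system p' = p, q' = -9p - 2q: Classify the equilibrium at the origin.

A = [[1,0],[-9,-2]]; det(A-λI) = λ^2 + λ - 2.
λ = 1, -2: opposite signs.

saddle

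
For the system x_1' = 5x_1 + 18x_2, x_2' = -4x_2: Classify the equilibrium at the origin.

A = [[5,18],[0,-4]]; det(A-λI) = λ^2 - λ - 20.
λ = 5, -4: opposite signs.

saddle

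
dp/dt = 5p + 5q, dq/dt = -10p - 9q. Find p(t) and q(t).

p(t) = 2K_1e^(-2t)sin(t) + K_1e^(-2t)cos(t) + K_2e^(-2t)sin(t) - 2K_2e^(-2t)cos(t), q(t) = -3K_1e^(-2t)sin(t) - K_1e^(-2t)cos(t) - K_2e^(-2t)sin(t) + 3K_2e^(-2t)cos(t)

Coefficient matrix A = [[5, 5], [-10, -9]].
Characteristic polynomial det(A - λI) = λ^2 + 4λ + 5 = 0.
Eigenvalues λ = -2 ± i (complex conjugate pair).
For λ=-2+i: an eigenvector is (1,-1) - i(2,-3) = (1 - 2i, -1 + 3i).
A real fundamental pair from Re and Im of e^((-2+i)t)v: X_1 = e^(-2t)(cos(t)·(1,-1) + sin(t)·(2,-3)), X_2 = e^(-2t)(sin(t)·(1,-1) - cos(t)·(2,-3)).
General solution: K_1X_1 + K_2X_2.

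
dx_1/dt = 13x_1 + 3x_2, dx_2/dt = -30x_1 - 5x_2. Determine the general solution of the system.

x_1(t) = K_1e^(4t)cos(3t) + K_2e^(4t)sin(3t), x_2(t) = -K_1e^(4t)sin(3t) - 3K_1e^(4t)cos(3t) - 3K_2e^(4t)sin(3t) + K_2e^(4t)cos(3t)

Coefficient matrix A = [[13, 3], [-30, -5]].
Characteristic polynomial det(A - λI) = λ^2 - 8λ + 25 = 0.
Eigenvalues λ = 4 ± 3i (complex conjugate pair).
For λ=4+3i: an eigenvector is (1,-3) - i(0,-1) = (1, -3 + i).
A real fundamental pair from Re and Im of e^((4+3i)t)v: X_1 = e^(4t)(cos(3t)·(1,-3) + sin(3t)·(0,-1)), X_2 = e^(4t)(sin(3t)·(1,-3) - cos(3t)·(0,-1)).
General solution: K_1X_1 + K_2X_2.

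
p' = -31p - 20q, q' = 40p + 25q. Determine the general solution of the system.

Coefficient matrix A = [[-31, -20], [40, 25]].
Characteristic polynomial det(A - λI) = λ^2 + 6λ + 25 = 0.
Eigenvalues λ = -3 ± 4i (complex conjugate pair).
For λ=-3+4i: an eigenvector is (-2,3) - i(-1,1) = (-2 + i, 3 - i).
A real fundamental pair from Re and Im of e^((-3+4i)t)v: X_1 = e^(-3t)(cos(4t)·(-2,3) + sin(4t)·(-1,1)), X_2 = e^(-3t)(sin(4t)·(-2,3) - cos(4t)·(-1,1)).
General solution: C_1X_1 + C_2X_2.

p(t) = -C_1e^(-3t)sin(4t) - 2C_1e^(-3t)cos(4t) - 2C_2e^(-3t)sin(4t) + C_2e^(-3t)cos(4t), q(t) = C_1e^(-3t)sin(4t) + 3C_1e^(-3t)cos(4t) + 3C_2e^(-3t)sin(4t) - C_2e^(-3t)cos(4t)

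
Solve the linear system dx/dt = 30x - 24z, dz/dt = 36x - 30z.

x(t) = c_1e^(6t) + 2c_2e^(-6t), z(t) = c_1e^(6t) + 3c_2e^(-6t)

Coefficient matrix A = [[30, -24], [36, -30]].
Characteristic polynomial det(A - λI) = λ^2 - 36 = 0.
Eigenvalues λ = 6, -6.
For λ=6: (A-λI) row 1 is [24, -24], so an eigenvector is (1, 1).
For λ=-6: (A-λI) row 1 is [36, -24], so an eigenvector is (2, 3).
General solution: c_1e^(6t)(1,1) + c_2e^(-6t)(2,3).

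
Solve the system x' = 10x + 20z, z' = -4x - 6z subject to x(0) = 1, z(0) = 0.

x(t) = 2e^(2t)sin(4t) + e^(2t)cos(4t), z(t) = -e^(2t)sin(4t)

Coefficient matrix A = [[10, 20], [-4, -6]].
Characteristic polynomial det(A - λI) = λ^2 - 4λ + 20 = 0.
Eigenvalues λ = 2 ± 4i (complex conjugate pair).
For λ=2+4i: an eigenvector is (-1,0) - i(-2,1) = (-1 + 2i, 0 - i).
A real fundamental pair from Re and Im of e^((2+4i)t)v: X_1 = e^(2t)(cos(4t)·(-1,0) + sin(4t)·(-2,1)), X_2 = e^(2t)(sin(4t)·(-1,0) - cos(4t)·(-2,1)).
General solution: c_1X_1 + c_2X_2.
Applying x(0)=1, z(0)=0 gives c_1=-1, c_2=0.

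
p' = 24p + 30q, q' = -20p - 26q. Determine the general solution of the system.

p(t) = -3c_1e^(4t) - c_2e^(-6t), q(t) = 2c_1e^(4t) + c_2e^(-6t)

Coefficient matrix A = [[24, 30], [-20, -26]].
Characteristic polynomial det(A - λI) = λ^2 + 2λ - 24 = 0.
Eigenvalues λ = 4, -6.
For λ=4: (A-λI) row 1 is [20, 30], so an eigenvector is (-3, 2).
For λ=-6: (A-λI) row 1 is [30, 30], so an eigenvector is (-1, 1).
General solution: c_1e^(4t)(-3,2) + c_2e^(-6t)(-1,1).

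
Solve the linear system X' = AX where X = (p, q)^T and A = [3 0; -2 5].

Coefficient matrix A = [[3, 0], [-2, 5]].
Characteristic polynomial det(A - λI) = λ^2 - 8λ + 15 = 0.
Eigenvalues λ = 3, 5.
For λ=3: (A-λI) row 2 is [-2, 2], so an eigenvector is (1, 1).
For λ=5: (A-λI) row 1 is [-2, 0], so an eigenvector is (0, -1).
General solution: c_1e^(3t)(1,1) + c_2e^(5t)(0,-1).

p(t) = c_1e^(3t), q(t) = c_1e^(3t) - c_2e^(5t)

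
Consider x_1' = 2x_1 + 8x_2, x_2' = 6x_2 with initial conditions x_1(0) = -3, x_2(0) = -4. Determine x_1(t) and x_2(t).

Coefficient matrix A = [[2, 8], [0, 6]].
Characteristic polynomial det(A - λI) = λ^2 - 8λ + 12 = 0.
Eigenvalues λ = 6, 2.
For λ=6: (A-λI) row 1 is [-4, 8], so an eigenvector is (2, 1).
For λ=2: (A-λI) row 1 is [0, 8], so an eigenvector is (1, 0).
General solution: c_1e^(6t)(2,1) + c_2e^(2t)(1,0).
Applying x_1(0)=-3, x_2(0)=-4 gives c_1=-4, c_2=5.

x_1(t) = -8e^(6t) + 5e^(2t), x_2(t) = -4e^(6t)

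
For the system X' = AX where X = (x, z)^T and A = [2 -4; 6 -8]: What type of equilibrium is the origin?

A = [[2,-4],[6,-8]]; det(A-λI) = λ^2 + 6λ + 8.
λ = -4, -2: both negative.

stable node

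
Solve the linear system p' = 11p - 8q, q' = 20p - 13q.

Coefficient matrix A = [[11, -8], [20, -13]].
Characteristic polynomial det(A - λI) = λ^2 + 2λ + 17 = 0.
Eigenvalues λ = -1 ± 4i (complex conjugate pair).
For λ=-1+4i: an eigenvector is (-1,-1) - i(-1,-2) = (-1 + i, -1 + 2i).
A real fundamental pair from Re and Im of e^((-1+4i)t)v: X_1 = e^(-t)(cos(4t)·(-1,-1) + sin(4t)·(-1,-2)), X_2 = e^(-t)(sin(4t)·(-1,-1) - cos(4t)·(-1,-2)).
General solution: C_1X_1 + C_2X_2.

p(t) = -C_1e^(-t)sin(4t) - C_1e^(-t)cos(4t) - C_2e^(-t)sin(4t) + C_2e^(-t)cos(4t), q(t) = -2C_1e^(-t)sin(4t) - C_1e^(-t)cos(4t) - C_2e^(-t)sin(4t) + 2C_2e^(-t)cos(4t)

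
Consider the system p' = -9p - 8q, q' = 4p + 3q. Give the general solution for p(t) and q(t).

p(t) = -2K_1e^(-5t) + K_2e^(-t), q(t) = K_1e^(-5t) - K_2e^(-t)

Coefficient matrix A = [[-9, -8], [4, 3]].
Characteristic polynomial det(A - λI) = λ^2 + 6λ + 5 = 0.
Eigenvalues λ = -5, -1.
For λ=-5: (A-λI) row 1 is [-4, -8], so an eigenvector is (-2, 1).
For λ=-1: (A-λI) row 1 is [-8, -8], so an eigenvector is (1, -1).
General solution: K_1e^(-5t)(-2,1) + K_2e^(-t)(1,-1).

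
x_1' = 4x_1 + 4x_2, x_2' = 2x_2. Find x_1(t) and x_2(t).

Coefficient matrix A = [[4, 4], [0, 2]].
Characteristic polynomial det(A - λI) = λ^2 - 6λ + 8 = 0.
Eigenvalues λ = 2, 4.
For λ=2: (A-λI) row 1 is [2, 4], so an eigenvector is (2, -1).
For λ=4: (A-λI) row 1 is [0, 4], so an eigenvector is (1, 0).
General solution: K_1e^(2t)(2,-1) + K_2e^(4t)(1,0).

x_1(t) = 2K_1e^(2t) + K_2e^(4t), x_2(t) = -K_1e^(2t)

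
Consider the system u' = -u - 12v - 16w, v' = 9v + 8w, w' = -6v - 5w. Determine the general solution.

u(t) = 2c_1e^(t) + c_2e^(-t), v(t) = c_1e^(t) + 4c_3e^(3t), w(t) = -c_1e^(t) - 3c_3e^(3t)

Coefficient matrix A = [[-1, -12, -16], [0, 9, 8], [0, -6, -5]].
det(A - λI) = 0 gives eigenvalues λ = 1, -1, 3.
For λ=1: eigenvector (2,1,-1).
For λ=-1: eigenvector (1,0,0).
For λ=3: eigenvector (0,4,-3).
General solution: c_1e^(t)(2,1,-1) + c_2e^(-t)(1,0,0) + c_3e^(3t)(0,4,-3).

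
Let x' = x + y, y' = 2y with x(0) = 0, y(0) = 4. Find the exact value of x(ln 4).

48

A = [[1,1],[0,2]]; eigenvalues λ = 1, 2.
Eigenvectors: (1,0) for λ=1, (-1,-1) for λ=2.
From the initial condition, c_1 = -4, c_2 = -4.
x(ln 4) = (-4)(4^1)(1) + (-4)(4^2)(-1) = 48.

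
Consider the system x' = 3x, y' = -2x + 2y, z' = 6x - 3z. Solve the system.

x(t) = c_1e^(3t), y(t) = -2c_1e^(3t) + c_2e^(2t), z(t) = c_1e^(3t) + c_3e^(-3t)

Coefficient matrix A = [[3, 0, 0], [-2, 2, 0], [6, 0, -3]].
det(A - λI) = 0 gives eigenvalues λ = 3, 2, -3.
For λ=3: eigenvector (1,-2,1).
For λ=2: eigenvector (0,1,0).
For λ=-3: eigenvector (0,0,1).
General solution: c_1e^(3t)(1,-2,1) + c_2e^(2t)(0,1,0) + c_3e^(-3t)(0,0,1).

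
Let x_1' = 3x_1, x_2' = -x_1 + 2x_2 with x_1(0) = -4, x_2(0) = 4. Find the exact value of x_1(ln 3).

A = [[3,0],[-1,2]]; eigenvalues λ = 3, 2.
Eigenvectors: (1,-1) for λ=3, (0,-1) for λ=2.
From the initial condition, c_1 = -4, c_2 = 0.
x_1(ln 3) = (-4)(3^3)(1) + (0)(3^2)(0) = -108.

-108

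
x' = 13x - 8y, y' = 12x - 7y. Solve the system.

Coefficient matrix A = [[13, -8], [12, -7]].
Characteristic polynomial det(A - λI) = λ^2 - 6λ + 5 = 0.
Eigenvalues λ = 1, 5.
For λ=1: (A-λI) row 1 is [12, -8], so an eigenvector is (-2, -3).
For λ=5: (A-λI) row 1 is [8, -8], so an eigenvector is (1, 1).
General solution: c_1e^(t)(-2,-3) + c_2e^(5t)(1,1).

x(t) = -2c_1e^(t) + c_2e^(5t), y(t) = -3c_1e^(t) + c_2e^(5t)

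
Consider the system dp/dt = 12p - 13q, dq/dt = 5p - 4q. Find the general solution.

p(t) = 3c_1e^(4t)sin(t) + 2c_1e^(4t)cos(t) + 2c_2e^(4t)sin(t) - 3c_2e^(4t)cos(t), q(t) = 2c_1e^(4t)sin(t) + c_1e^(4t)cos(t) + c_2e^(4t)sin(t) - 2c_2e^(4t)cos(t)

Coefficient matrix A = [[12, -13], [5, -4]].
Characteristic polynomial det(A - λI) = λ^2 - 8λ + 17 = 0.
Eigenvalues λ = 4 ± i (complex conjugate pair).
For λ=4+i: an eigenvector is (2,1) - i(3,2) = (2 - 3i, 1 - 2i).
A real fundamental pair from Re and Im of e^((4+i)t)v: X_1 = e^(4t)(cos(t)·(2,1) + sin(t)·(3,2)), X_2 = e^(4t)(sin(t)·(2,1) - cos(t)·(3,2)).
General solution: c_1X_1 + c_2X_2.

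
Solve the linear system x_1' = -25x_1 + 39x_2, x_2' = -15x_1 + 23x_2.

x_1(t) = 3c_1e^(-t)sin(3t) - 2c_1e^(-t)cos(3t) - 2c_2e^(-t)sin(3t) - 3c_2e^(-t)cos(3t), x_2(t) = 2c_1e^(-t)sin(3t) - c_1e^(-t)cos(3t) - c_2e^(-t)sin(3t) - 2c_2e^(-t)cos(3t)

Coefficient matrix A = [[-25, 39], [-15, 23]].
Characteristic polynomial det(A - λI) = λ^2 + 2λ + 10 = 0.
Eigenvalues λ = -1 ± 3i (complex conjugate pair).
For λ=-1+3i: an eigenvector is (-2,-1) - i(3,2) = (-2 - 3i, -1 - 2i).
A real fundamental pair from Re and Im of e^((-1+3i)t)v: X_1 = e^(-t)(cos(3t)·(-2,-1) + sin(3t)·(3,2)), X_2 = e^(-t)(sin(3t)·(-2,-1) - cos(3t)·(3,2)).
General solution: c_1X_1 + c_2X_2.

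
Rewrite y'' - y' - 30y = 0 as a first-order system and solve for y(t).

Let x_1 = y, x_2 = y'. Then x_1' = x_2 and x_2' = 30x_1 + x_2.
A = [[0,1],[30,1]]; det(A-λI) = λ^2 - λ - 30.
Eigenvalues λ = -5, 6 with eigenvectors (1,-5), (1,6).

y(t) = K_1e^(-5t) + K_2e^(6t)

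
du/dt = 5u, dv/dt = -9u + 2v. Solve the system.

Coefficient matrix A = [[5, 0], [-9, 2]].
Characteristic polynomial det(A - λI) = λ^2 - 7λ + 10 = 0.
Eigenvalues λ = 5, 2.
For λ=5: (A-λI) row 2 is [-9, -3], so an eigenvector is (-1, 3).
For λ=2: (A-λI) row 1 is [3, 0], so an eigenvector is (0, -1).
General solution: K_1e^(5t)(-1,3) + K_2e^(2t)(0,-1).

u(t) = -K_1e^(5t), v(t) = 3K_1e^(5t) - K_2e^(2t)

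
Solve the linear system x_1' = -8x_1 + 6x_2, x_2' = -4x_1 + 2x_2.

x_1(t) = -K_1e^(-2t) + 3K_2e^(-4t), x_2(t) = -K_1e^(-2t) + 2K_2e^(-4t)

Coefficient matrix A = [[-8, 6], [-4, 2]].
Characteristic polynomial det(A - λI) = λ^2 + 6λ + 8 = 0.
Eigenvalues λ = -2, -4.
For λ=-2: (A-λI) row 1 is [-6, 6], so an eigenvector is (-1, -1).
For λ=-4: (A-λI) row 1 is [-4, 6], so an eigenvector is (3, 2).
General solution: K_1e^(-2t)(-1,-1) + K_2e^(-4t)(3,2).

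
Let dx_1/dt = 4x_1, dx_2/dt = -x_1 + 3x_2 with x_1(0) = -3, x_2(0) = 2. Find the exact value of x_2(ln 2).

A = [[4,0],[-1,3]]; eigenvalues λ = 4, 3.
Eigenvectors: (-1,1) for λ=4, (0,1) for λ=3.
From the initial condition, c_1 = 3, c_2 = -1.
x_2(ln 2) = (3)(2^4)(1) + (-1)(2^3)(1) = 40.

40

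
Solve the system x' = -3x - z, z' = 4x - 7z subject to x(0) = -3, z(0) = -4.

Coefficient matrix A = [[-3, -1], [4, -7]].
Characteristic polynomial det(A - λI) = λ^2 + 10λ + 25 = 0.
Single eigenvalue λ = -5 with algebraic multiplicity 2.
Eigenvector v = (1,2); generalized eigenvector w with (A-λI)w=v is (1,1).
General solution: e^(-5t)[C_1·v + C_2·(t·v + w)].
Applying x(0)=-3, z(0)=-4 gives C_1=-1, C_2=-2.

x(t) = -2te^(-5t) - 3e^(-5t), z(t) = -4te^(-5t) - 4e^(-5t)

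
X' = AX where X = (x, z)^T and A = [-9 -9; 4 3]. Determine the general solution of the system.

x(t) = 3C_1e^(-3t) + 3C_2te^(-3t) - 2C_2e^(-3t), z(t) = -2C_1e^(-3t) - 2C_2te^(-3t) + C_2e^(-3t)

Coefficient matrix A = [[-9, -9], [4, 3]].
Characteristic polynomial det(A - λI) = λ^2 + 6λ + 9 = 0.
Single eigenvalue λ = -3 with algebraic multiplicity 2.
Eigenvector v = (3,-2); generalized eigenvector w with (A-λI)w=v is (-2,1).
General solution: e^(-3t)[C_1·v + C_2·(t·v + w)].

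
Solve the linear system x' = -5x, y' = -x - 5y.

x(t) = K_2e^(-5t), y(t) = -K_1e^(-5t) - K_2te^(-5t) + K_2e^(-5t)

Coefficient matrix A = [[-5, 0], [-1, -5]].
Characteristic polynomial det(A - λI) = λ^2 + 10λ + 25 = 0.
Single eigenvalue λ = -5 with algebraic multiplicity 2.
Eigenvector v = (0,-1); generalized eigenvector w with (A-λI)w=v is (1,1).
General solution: e^(-5t)[K_1·v + K_2·(t·v + w)].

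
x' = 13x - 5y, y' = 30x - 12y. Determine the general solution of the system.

Coefficient matrix A = [[13, -5], [30, -12]].
Characteristic polynomial det(A - λI) = λ^2 - λ - 6 = 0.
Eigenvalues λ = 3, -2.
For λ=3: (A-λI) row 1 is [10, -5], so an eigenvector is (-1, -2).
For λ=-2: (A-λI) row 1 is [15, -5], so an eigenvector is (1, 3).
General solution: c_1e^(3t)(-1,-2) + c_2e^(-2t)(1,3).

x(t) = -c_1e^(3t) + c_2e^(-2t), y(t) = -2c_1e^(3t) + 3c_2e^(-2t)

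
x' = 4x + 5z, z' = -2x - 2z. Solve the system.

x(t) = -c_1e^(t)sin(t) - 2c_1e^(t)cos(t) - 2c_2e^(t)sin(t) + c_2e^(t)cos(t), z(t) = c_1e^(t)sin(t) + c_1e^(t)cos(t) + c_2e^(t)sin(t) - c_2e^(t)cos(t)

Coefficient matrix A = [[4, 5], [-2, -2]].
Characteristic polynomial det(A - λI) = λ^2 - 2λ + 2 = 0.
Eigenvalues λ = 1 ± i (complex conjugate pair).
For λ=1+i: an eigenvector is (-2,1) - i(-1,1) = (-2 + i, 1 - i).
A real fundamental pair from Re and Im of e^((1+i)t)v: X_1 = e^(t)(cos(t)·(-2,1) + sin(t)·(-1,1)), X_2 = e^(t)(sin(t)·(-2,1) - cos(t)·(-1,1)).
General solution: c_1X_1 + c_2X_2.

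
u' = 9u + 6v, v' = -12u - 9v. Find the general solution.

Coefficient matrix A = [[9, 6], [-12, -9]].
Characteristic polynomial det(A - λI) = λ^2 - 9 = 0.
Eigenvalues λ = 3, -3.
For λ=3: (A-λI) row 1 is [6, 6], so an eigenvector is (-1, 1).
For λ=-3: (A-λI) row 1 is [12, 6], so an eigenvector is (1, -2).
General solution: c_1e^(3t)(-1,1) + c_2e^(-3t)(1,-2).

u(t) = -c_1e^(3t) + c_2e^(-3t), v(t) = c_1e^(3t) - 2c_2e^(-3t)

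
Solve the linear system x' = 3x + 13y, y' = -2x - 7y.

Coefficient matrix A = [[3, 13], [-2, -7]].
Characteristic polynomial det(A - λI) = λ^2 + 4λ + 5 = 0.
Eigenvalues λ = -2 ± i (complex conjugate pair).
For λ=-2+i: an eigenvector is (2,-1) - i(-3,1) = (2 + 3i, -1 - i).
A real fundamental pair from Re and Im of e^((-2+i)t)v: X_1 = e^(-2t)(cos(t)·(2,-1) + sin(t)·(-3,1)), X_2 = e^(-2t)(sin(t)·(2,-1) - cos(t)·(-3,1)).
General solution: c_1X_1 + c_2X_2.

x(t) = -3c_1e^(-2t)sin(t) + 2c_1e^(-2t)cos(t) + 2c_2e^(-2t)sin(t) + 3c_2e^(-2t)cos(t), y(t) = c_1e^(-2t)sin(t) - c_1e^(-2t)cos(t) - c_2e^(-2t)sin(t) - c_2e^(-2t)cos(t)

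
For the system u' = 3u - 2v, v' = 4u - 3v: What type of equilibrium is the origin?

A = [[3,-2],[4,-3]]; det(A-λI) = λ^2 - 1.
λ = 1, -1: opposite signs.

saddle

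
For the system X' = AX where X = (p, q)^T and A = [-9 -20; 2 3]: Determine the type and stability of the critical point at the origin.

stable spiral

A = [[-9,-20],[2,3]]; det(A-λI) = λ^2 + 6λ + 13.
λ = -3 ± 2i: negative real part.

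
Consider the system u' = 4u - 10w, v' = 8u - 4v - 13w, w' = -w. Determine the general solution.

u(t) = K_2e^(4t) + 2K_3e^(-t), v(t) = -K_1e^(-4t) + K_2e^(4t) + K_3e^(-t), w(t) = K_3e^(-t)

Coefficient matrix A = [[4, 0, -10], [8, -4, -13], [0, 0, -1]].
det(A - λI) = 0 gives eigenvalues λ = -4, 4, -1.
For λ=-4: eigenvector (0,-1,0).
For λ=4: eigenvector (1,1,0).
For λ=-1: eigenvector (2,1,1).
General solution: K_1e^(-4t)(0,-1,0) + K_2e^(4t)(1,1,0) + K_3e^(-t)(2,1,1).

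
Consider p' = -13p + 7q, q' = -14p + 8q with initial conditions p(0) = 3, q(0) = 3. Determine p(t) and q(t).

p(t) = 3e^(-6t), q(t) = 3e^(-6t)

Coefficient matrix A = [[-13, 7], [-14, 8]].
Characteristic polynomial det(A - λI) = λ^2 + 5λ - 6 = 0.
Eigenvalues λ = 1, -6.
For λ=1: (A-λI) row 1 is [-14, 7], so an eigenvector is (1, 2).
For λ=-6: (A-λI) row 1 is [-7, 7], so an eigenvector is (1, 1).
General solution: K_1e^(t)(1,2) + K_2e^(-6t)(1,1).
Applying p(0)=3, q(0)=3 gives K_1=0, K_2=3.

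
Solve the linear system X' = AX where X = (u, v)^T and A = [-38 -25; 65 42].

Coefficient matrix A = [[-38, -25], [65, 42]].
Characteristic polynomial det(A - λI) = λ^2 - 4λ + 29 = 0.
Eigenvalues λ = 2 ± 5i (complex conjugate pair).
For λ=2+5i: an eigenvector is (2,-3) - i(-1,2) = (2 + i, -3 - 2i).
A real fundamental pair from Re and Im of e^((2+5i)t)v: X_1 = e^(2t)(cos(5t)·(2,-3) + sin(5t)·(-1,2)), X_2 = e^(2t)(sin(5t)·(2,-3) - cos(5t)·(-1,2)).
General solution: C_1X_1 + C_2X_2.

u(t) = -C_1e^(2t)sin(5t) + 2C_1e^(2t)cos(5t) + 2C_2e^(2t)sin(5t) + C_2e^(2t)cos(5t), v(t) = 2C_1e^(2t)sin(5t) - 3C_1e^(2t)cos(5t) - 3C_2e^(2t)sin(5t) - 2C_2e^(2t)cos(5t)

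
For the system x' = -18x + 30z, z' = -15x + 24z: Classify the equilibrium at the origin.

A = [[-18,30],[-15,24]]; det(A-λI) = λ^2 - 6λ + 18.
λ = 3 ± 3i: positive real part.

unstable spiral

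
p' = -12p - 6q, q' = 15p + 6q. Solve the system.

p(t) = C_1e^(-3t)sin(3t) + C_1e^(-3t)cos(3t) + C_2e^(-3t)sin(3t) - C_2e^(-3t)cos(3t), q(t) = -C_1e^(-3t)sin(3t) - 2C_1e^(-3t)cos(3t) - 2C_2e^(-3t)sin(3t) + C_2e^(-3t)cos(3t)

Coefficient matrix A = [[-12, -6], [15, 6]].
Characteristic polynomial det(A - λI) = λ^2 + 6λ + 18 = 0.
Eigenvalues λ = -3 ± 3i (complex conjugate pair).
For λ=-3+3i: an eigenvector is (1,-2) - i(1,-1) = (1 - i, -2 + i).
A real fundamental pair from Re and Im of e^((-3+3i)t)v: X_1 = e^(-3t)(cos(3t)·(1,-2) + sin(3t)·(1,-1)), X_2 = e^(-3t)(sin(3t)·(1,-2) - cos(3t)·(1,-1)).
General solution: C_1X_1 + C_2X_2.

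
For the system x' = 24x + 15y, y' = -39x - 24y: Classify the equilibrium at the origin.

center

A = [[24,15],[-39,-24]]; det(A-λI) = λ^2 + 9.
λ = 0 ± 3i: zero real part.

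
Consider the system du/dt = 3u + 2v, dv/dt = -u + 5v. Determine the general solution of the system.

Coefficient matrix A = [[3, 2], [-1, 5]].
Characteristic polynomial det(A - λI) = λ^2 - 8λ + 17 = 0.
Eigenvalues λ = 4 ± i (complex conjugate pair).
For λ=4+i: an eigenvector is (1,0) - i(-1,-1) = (1 + i, 0 + i).
A real fundamental pair from Re and Im of e^((4+i)t)v: X_1 = e^(4t)(cos(t)·(1,0) + sin(t)·(-1,-1)), X_2 = e^(4t)(sin(t)·(1,0) - cos(t)·(-1,-1)).
General solution: K_1X_1 + K_2X_2.

u(t) = -K_1e^(4t)sin(t) + K_1e^(4t)cos(t) + K_2e^(4t)sin(t) + K_2e^(4t)cos(t), v(t) = -K_1e^(4t)sin(t) + K_2e^(4t)cos(t)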